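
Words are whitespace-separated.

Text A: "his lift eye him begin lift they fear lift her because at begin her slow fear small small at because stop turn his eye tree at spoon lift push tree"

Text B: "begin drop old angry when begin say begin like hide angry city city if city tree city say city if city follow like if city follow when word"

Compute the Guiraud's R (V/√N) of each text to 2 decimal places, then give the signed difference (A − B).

0.64

A: V=17, N=30, R=3.10
B: V=13, N=28, R=2.46
Difference = 3.10 − 2.46 = 0.64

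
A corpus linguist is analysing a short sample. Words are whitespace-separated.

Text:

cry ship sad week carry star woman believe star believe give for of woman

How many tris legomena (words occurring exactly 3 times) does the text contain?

Frequencies: star:2, woman:2, believe:2, cry:1, ship:1, sad:1, week:1, carry:1, give:1, for:1, of:1
Words with frequency 3: (none)

0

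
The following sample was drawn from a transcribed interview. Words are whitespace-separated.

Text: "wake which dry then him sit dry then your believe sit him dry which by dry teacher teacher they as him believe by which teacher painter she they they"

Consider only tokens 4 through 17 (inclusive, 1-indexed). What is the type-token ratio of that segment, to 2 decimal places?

Segment tokens 4–17: then, him, sit, dry, then, your, believe, sit, him, dry, which, by, dry, teacher
Segment N = 14, segment V = 9.
TTR = 9 / 14 = 0.64

0.64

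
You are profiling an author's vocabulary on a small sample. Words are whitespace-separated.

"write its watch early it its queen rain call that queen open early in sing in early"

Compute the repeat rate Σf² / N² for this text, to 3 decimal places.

Frequencies: early:3, its:2, queen:2, in:2, write:1, watch:1, it:1, rain:1, call:1, that:1, open:1, sing:1
Σf² = 29; N² = 289
Repeat rate = 29 / 289 = 0.100

0.100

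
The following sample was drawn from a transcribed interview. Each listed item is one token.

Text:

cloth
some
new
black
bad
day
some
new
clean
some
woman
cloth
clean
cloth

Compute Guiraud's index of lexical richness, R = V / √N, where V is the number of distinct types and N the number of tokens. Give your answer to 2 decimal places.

N = 14, V = 8.
√N = 3.741657
R = 8 / 3.741657 = 2.14

2.14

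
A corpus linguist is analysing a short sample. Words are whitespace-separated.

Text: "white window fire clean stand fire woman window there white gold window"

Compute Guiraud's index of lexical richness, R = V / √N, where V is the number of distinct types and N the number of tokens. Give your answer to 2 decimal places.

2.31

N = 12, V = 8.
√N = 3.464102
R = 8 / 3.464102 = 2.31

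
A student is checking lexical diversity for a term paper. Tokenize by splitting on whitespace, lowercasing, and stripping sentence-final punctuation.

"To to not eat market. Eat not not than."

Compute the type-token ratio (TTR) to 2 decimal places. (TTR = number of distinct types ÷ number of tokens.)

0.56

N = 9 tokens, V = 5 types.
TTR = V / N = 5 / 9 = 0.56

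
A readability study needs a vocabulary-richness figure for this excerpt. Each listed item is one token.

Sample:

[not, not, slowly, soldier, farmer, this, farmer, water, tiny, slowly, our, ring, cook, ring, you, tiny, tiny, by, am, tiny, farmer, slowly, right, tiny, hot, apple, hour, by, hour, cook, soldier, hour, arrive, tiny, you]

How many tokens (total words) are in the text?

Tokens: not, not, slowly, soldier, farmer, this, farmer, water, tiny, slowly, our, ring, cook, ring, you, tiny, tiny, by, am, tiny, farmer, slowly, right, tiny, hot, apple, hour, by, hour, cook, soldier, hour, arrive, tiny, you
N = 35

35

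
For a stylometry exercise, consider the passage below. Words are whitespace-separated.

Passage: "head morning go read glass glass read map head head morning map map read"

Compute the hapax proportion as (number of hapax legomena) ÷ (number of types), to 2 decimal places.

0.17

Frequencies: head:3, read:3, map:3, morning:2, glass:2, go:1
Hapax count = 1; type count = 6.
Ratio = 1 / 6 = 0.17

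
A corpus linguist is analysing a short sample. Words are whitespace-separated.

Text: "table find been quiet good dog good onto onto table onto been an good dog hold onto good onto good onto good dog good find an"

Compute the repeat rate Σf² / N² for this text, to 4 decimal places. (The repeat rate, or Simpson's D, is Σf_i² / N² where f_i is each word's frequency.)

Frequencies: good:7, onto:6, dog:3, table:2, find:2, been:2, an:2, quiet:1, hold:1
Σf² = 112; N² = 676
Repeat rate = 112 / 676 = 0.1657

0.1657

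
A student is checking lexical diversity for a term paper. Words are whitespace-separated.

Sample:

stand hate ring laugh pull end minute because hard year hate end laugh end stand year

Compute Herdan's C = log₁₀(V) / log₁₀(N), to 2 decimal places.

0.83

N = 16, V = 10.
log₁₀(V) = 1.000000, log₁₀(N) = 1.204120
C = 1.000000 / 1.204120 = 0.83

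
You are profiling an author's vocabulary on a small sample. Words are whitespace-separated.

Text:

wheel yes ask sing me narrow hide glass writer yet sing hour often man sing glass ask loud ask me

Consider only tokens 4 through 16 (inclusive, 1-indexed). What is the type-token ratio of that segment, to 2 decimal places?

0.77

Segment tokens 4–16: sing, me, narrow, hide, glass, writer, yet, sing, hour, often, man, sing, glass
Segment N = 13, segment V = 10.
TTR = 10 / 13 = 0.77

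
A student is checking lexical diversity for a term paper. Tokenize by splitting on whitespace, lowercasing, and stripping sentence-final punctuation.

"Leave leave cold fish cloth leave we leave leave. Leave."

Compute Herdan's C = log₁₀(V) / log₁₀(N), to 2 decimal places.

N = 10, V = 5.
log₁₀(V) = 0.698970, log₁₀(N) = 1.000000
C = 0.698970 / 1.000000 = 0.70

0.70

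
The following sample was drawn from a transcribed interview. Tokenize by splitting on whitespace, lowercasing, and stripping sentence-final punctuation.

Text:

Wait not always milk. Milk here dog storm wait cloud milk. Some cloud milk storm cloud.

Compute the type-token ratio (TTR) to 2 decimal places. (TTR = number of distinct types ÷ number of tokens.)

0.56

N = 16 tokens, V = 9 types.
TTR = V / N = 9 / 16 = 0.56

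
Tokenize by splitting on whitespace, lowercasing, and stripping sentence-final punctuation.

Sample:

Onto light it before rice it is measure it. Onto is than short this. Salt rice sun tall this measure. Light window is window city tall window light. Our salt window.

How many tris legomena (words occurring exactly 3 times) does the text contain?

Frequencies: window:4, light:3, it:3, is:3, onto:2, rice:2, measure:2, this:2, salt:2, tall:2, before:1, than:1, short:1, sun:1, city:1, our:1
Words with frequency 3: is, it, light

3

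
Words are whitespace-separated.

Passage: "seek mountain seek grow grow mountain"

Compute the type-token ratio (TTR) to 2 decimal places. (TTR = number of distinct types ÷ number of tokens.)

N = 6 tokens, V = 3 types.
TTR = V / N = 3 / 6 = 0.50

0.50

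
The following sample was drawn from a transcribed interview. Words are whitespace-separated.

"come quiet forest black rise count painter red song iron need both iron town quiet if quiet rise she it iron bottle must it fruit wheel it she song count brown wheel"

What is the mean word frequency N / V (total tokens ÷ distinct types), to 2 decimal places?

1.52

N = 32 tokens, V = 21 types.
Mean frequency = N / V = 32 / 21 = 1.52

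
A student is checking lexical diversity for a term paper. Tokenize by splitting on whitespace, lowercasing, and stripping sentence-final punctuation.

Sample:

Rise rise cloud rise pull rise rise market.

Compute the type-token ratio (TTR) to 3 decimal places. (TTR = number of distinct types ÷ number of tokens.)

N = 8 tokens, V = 4 types.
TTR = V / N = 4 / 8 = 0.500

0.500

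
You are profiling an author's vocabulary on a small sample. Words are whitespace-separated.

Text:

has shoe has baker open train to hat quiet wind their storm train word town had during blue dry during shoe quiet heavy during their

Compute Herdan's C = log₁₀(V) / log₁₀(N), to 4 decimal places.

N = 25, V = 18.
log₁₀(V) = 1.255273, log₁₀(N) = 1.397940
C = 1.255273 / 1.397940 = 0.8979

0.8979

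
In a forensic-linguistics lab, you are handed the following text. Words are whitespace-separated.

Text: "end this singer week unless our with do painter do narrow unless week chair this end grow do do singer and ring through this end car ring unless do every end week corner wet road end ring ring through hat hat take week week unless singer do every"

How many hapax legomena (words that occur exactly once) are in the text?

Frequencies: do:6, end:5, week:5, unless:4, ring:4, this:3, singer:3, through:2, every:2, hat:2, our:1, with:1, painter:1, narrow:1, chair:1, grow:1, and:1, car:1, corner:1, wet:1, … (2 more, each freq 1)
Hapax (freq=1): and, car, chair, corner, grow, narrow, our, painter, road, take, wet, with

12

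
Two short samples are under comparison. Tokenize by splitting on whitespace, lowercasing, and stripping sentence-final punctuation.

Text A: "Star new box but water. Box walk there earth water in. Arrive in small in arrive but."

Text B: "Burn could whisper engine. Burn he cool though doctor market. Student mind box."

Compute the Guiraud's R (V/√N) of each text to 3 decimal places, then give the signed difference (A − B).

A: V=11, N=17, R=2.668
B: V=12, N=13, R=3.328
Difference = 2.668 − 3.328 = -0.660

-0.660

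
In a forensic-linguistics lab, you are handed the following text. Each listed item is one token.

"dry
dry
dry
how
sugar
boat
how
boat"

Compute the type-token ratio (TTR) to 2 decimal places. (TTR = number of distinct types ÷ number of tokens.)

0.50

N = 8 tokens, V = 4 types.
TTR = V / N = 4 / 8 = 0.50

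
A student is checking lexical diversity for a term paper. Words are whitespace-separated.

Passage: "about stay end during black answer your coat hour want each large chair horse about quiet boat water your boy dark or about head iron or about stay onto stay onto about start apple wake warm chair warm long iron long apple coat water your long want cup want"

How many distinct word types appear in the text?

29

Distinct types: {about, answer, apple, black, boat, boy, chair, coat, cup, dark, during, each, end, head, horse, hour, iron, large, long, onto, or, quiet, start, stay, wake, want, warm, water, your}
V = 29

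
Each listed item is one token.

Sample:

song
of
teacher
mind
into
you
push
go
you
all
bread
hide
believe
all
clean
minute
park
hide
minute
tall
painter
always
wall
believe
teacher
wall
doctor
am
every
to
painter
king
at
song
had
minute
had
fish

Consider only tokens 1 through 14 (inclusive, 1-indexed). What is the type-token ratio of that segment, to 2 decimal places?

Segment tokens 1–14: song, of, teacher, mind, into, you, push, go, you, all, bread, hide, believe, all
Segment N = 14, segment V = 12.
TTR = 12 / 14 = 0.86

0.86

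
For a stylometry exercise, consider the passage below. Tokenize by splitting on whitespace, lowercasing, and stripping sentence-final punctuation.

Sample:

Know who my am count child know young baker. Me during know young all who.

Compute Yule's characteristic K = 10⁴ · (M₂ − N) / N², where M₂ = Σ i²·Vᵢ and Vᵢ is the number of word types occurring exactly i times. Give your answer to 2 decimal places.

Frequencies: know:3, who:2, young:2, my:1, am:1, count:1, child:1, baker:1, me:1, during:1, all:1
N = 15. Frequency spectrum: V_1=8, V_2=2, V_3=1
M₂ = 1²·8 + 2²·2 + 3²·1 = 25
K = 10000 × (25 − 15) / 15² = 444.44

444.44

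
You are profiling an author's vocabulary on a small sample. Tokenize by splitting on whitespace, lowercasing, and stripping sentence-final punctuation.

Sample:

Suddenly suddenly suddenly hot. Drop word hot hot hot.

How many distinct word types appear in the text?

Distinct types: {drop, hot, suddenly, word}
V = 4

4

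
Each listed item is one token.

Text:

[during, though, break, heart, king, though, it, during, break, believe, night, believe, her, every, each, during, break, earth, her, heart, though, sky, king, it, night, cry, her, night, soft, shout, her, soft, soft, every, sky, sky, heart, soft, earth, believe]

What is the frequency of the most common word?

Frequencies: her:4, soft:4, during:3, though:3, break:3, heart:3, believe:3, night:3, sky:3, king:2, it:2, every:2, earth:2, each:1, cry:1, shout:1
Most common: 'her' with frequency 4.

4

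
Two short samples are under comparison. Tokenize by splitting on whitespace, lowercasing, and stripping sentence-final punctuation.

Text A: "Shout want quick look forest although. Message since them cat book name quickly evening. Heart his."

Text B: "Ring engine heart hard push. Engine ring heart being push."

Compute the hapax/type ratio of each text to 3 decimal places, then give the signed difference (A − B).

A: hapax=16, V=16, ratio=1.000
B: hapax=2, V=6, ratio=0.333
Difference = 1.000 − 0.333 = 0.667

0.667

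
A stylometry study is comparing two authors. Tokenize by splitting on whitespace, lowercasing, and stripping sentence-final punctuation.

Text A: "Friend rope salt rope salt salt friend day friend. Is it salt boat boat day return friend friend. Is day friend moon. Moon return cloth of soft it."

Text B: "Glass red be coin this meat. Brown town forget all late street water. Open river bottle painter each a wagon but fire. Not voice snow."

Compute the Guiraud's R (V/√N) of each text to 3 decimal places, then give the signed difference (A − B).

-2.732

A: V=12, N=28, R=2.268
B: V=25, N=25, R=5.000
Difference = 2.268 − 5.000 = -2.732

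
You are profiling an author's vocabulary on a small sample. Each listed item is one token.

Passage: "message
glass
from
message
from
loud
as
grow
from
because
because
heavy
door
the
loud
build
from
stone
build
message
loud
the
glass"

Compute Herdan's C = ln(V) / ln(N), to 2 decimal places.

0.79

N = 23, V = 12.
ln(V) = 2.484907, ln(N) = 3.135494
C = 2.484907 / 3.135494 = 0.79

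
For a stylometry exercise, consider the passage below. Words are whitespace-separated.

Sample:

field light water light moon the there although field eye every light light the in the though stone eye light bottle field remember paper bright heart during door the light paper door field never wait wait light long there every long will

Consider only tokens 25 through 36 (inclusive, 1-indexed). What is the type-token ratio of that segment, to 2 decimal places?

0.83

Segment tokens 25–36: bright, heart, during, door, the, light, paper, door, field, never, wait, wait
Segment N = 12, segment V = 10.
TTR = 10 / 12 = 0.83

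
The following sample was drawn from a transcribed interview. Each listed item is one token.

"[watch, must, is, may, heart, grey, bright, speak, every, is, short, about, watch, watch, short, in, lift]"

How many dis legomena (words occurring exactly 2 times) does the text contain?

Frequencies: watch:3, is:2, short:2, must:1, may:1, heart:1, grey:1, bright:1, speak:1, every:1, about:1, in:1, lift:1
Words with frequency 2: is, short

2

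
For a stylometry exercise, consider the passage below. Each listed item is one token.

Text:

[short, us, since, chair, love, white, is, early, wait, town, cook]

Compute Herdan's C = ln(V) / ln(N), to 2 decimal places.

1.00

N = 11, V = 11.
ln(V) = 2.397895, ln(N) = 2.397895
C = 2.397895 / 2.397895 = 1.00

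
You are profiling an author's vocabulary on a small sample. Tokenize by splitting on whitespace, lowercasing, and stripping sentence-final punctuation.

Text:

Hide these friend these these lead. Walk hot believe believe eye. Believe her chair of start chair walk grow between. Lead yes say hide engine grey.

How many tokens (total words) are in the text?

26

Tokens: hide, these, friend, these, these, lead, walk, hot, believe, believe, eye, believe, her, chair, of, start, chair, walk, grow, between, lead, yes, say, hide, engine, grey
N = 26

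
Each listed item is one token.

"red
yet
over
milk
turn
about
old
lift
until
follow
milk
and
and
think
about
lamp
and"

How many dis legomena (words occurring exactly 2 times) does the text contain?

Frequencies: and:3, milk:2, about:2, red:1, yet:1, over:1, turn:1, old:1, lift:1, until:1, follow:1, think:1, lamp:1
Words with frequency 2: about, milk

2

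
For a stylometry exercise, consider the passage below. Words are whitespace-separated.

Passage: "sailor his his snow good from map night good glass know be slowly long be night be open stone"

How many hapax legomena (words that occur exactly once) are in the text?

Frequencies: be:3, his:2, good:2, night:2, sailor:1, snow:1, from:1, map:1, glass:1, know:1, slowly:1, long:1, open:1, stone:1
Hapax (freq=1): from, glass, know, long, map, open, sailor, slowly, snow, stone

10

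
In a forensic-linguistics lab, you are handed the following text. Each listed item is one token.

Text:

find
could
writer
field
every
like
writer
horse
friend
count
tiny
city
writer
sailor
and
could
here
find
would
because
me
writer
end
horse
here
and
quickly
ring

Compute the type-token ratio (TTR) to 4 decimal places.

N = 28 tokens, V = 20 types.
TTR = V / N = 20 / 28 = 0.7143

0.7143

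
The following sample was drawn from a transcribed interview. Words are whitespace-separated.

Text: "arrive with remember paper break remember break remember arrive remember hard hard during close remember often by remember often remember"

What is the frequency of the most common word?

Frequencies: remember:7, arrive:2, break:2, hard:2, often:2, with:1, paper:1, during:1, close:1, by:1
Most common: 'remember' with frequency 7.

7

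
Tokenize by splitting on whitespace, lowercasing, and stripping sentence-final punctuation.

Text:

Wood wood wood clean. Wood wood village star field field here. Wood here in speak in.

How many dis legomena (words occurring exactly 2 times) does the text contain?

Frequencies: wood:6, field:2, here:2, in:2, clean:1, village:1, star:1, speak:1
Words with frequency 2: field, here, in

3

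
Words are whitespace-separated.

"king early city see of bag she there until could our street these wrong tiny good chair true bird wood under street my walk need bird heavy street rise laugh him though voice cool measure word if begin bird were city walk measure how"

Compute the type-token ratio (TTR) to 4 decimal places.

0.8409

N = 44 tokens, V = 37 types.
TTR = V / N = 37 / 44 = 0.8409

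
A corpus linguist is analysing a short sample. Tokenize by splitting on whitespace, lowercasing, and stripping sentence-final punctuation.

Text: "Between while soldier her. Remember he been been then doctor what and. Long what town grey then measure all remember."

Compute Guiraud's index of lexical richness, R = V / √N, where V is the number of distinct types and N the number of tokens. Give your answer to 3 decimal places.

3.578

N = 20, V = 16.
√N = 4.472136
R = 16 / 4.472136 = 3.578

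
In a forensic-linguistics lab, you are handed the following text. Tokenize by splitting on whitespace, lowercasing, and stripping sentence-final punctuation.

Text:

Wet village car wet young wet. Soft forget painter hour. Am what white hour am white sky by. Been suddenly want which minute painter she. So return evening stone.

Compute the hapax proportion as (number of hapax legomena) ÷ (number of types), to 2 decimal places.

0.78

Frequencies: wet:3, painter:2, hour:2, am:2, white:2, village:1, car:1, young:1, soft:1, forget:1, what:1, sky:1, by:1, been:1, suddenly:1, want:1, which:1, minute:1, she:1, so:1, … (3 more, each freq 1)
Hapax count = 18; type count = 23.
Ratio = 18 / 23 = 0.78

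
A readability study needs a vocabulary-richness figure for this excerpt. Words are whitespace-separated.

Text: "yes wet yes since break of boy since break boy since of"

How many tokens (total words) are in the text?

Tokens: yes, wet, yes, since, break, of, boy, since, break, boy, since, of
N = 12

12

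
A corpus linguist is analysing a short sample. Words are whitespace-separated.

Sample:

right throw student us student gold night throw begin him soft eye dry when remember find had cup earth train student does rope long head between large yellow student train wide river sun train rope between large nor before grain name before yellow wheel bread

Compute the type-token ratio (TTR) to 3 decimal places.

0.756

N = 45 tokens, V = 34 types.
TTR = V / N = 34 / 45 = 0.756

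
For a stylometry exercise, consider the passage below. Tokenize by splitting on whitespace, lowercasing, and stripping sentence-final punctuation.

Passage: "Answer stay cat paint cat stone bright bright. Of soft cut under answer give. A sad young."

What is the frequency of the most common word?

Frequencies: answer:2, cat:2, bright:2, stay:1, paint:1, stone:1, of:1, soft:1, cut:1, under:1, give:1, a:1, sad:1, young:1
Most common: 'answer' with frequency 2.

2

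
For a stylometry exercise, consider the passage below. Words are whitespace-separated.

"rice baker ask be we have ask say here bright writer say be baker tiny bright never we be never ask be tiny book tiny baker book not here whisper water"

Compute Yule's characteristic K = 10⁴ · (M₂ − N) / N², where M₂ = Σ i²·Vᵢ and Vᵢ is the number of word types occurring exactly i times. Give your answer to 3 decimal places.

Frequencies: be:4, baker:3, ask:3, tiny:3, we:2, say:2, here:2, bright:2, never:2, book:2, rice:1, have:1, writer:1, not:1, whisper:1, water:1
N = 31. Frequency spectrum: V_1=6, V_2=6, V_3=3, V_4=1
M₂ = 1²·6 + 2²·6 + 3²·3 + 4²·1 = 73
K = 10000 × (73 − 31) / 31² = 437.045

437.045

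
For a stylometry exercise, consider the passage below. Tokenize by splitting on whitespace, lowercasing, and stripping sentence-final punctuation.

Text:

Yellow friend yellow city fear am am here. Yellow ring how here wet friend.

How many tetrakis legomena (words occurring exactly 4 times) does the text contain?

Frequencies: yellow:3, friend:2, am:2, here:2, city:1, fear:1, ring:1, how:1, wet:1
Words with frequency 4: (none)

0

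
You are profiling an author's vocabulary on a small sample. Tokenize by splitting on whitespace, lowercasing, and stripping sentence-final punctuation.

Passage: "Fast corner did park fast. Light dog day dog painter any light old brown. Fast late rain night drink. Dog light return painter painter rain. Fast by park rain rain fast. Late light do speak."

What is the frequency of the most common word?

5

Frequencies: fast:5, light:4, rain:4, dog:3, painter:3, park:2, late:2, corner:1, did:1, day:1, any:1, old:1, brown:1, night:1, drink:1, return:1, by:1, do:1, speak:1
Most common: 'fast' with frequency 5.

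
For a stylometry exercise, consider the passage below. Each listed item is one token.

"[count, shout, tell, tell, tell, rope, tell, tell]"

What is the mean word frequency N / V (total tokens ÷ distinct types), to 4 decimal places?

N = 8 tokens, V = 4 types.
Mean frequency = N / V = 8 / 4 = 2.0000

2.0000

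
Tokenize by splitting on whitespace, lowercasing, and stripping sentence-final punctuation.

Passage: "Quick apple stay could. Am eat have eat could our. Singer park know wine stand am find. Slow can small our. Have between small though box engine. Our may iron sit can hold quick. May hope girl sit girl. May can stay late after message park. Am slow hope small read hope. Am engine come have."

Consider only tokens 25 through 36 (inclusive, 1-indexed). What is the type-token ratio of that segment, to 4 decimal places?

Segment tokens 25–36: though, box, engine, our, may, iron, sit, can, hold, quick, may, hope
Segment N = 12, segment V = 11.
TTR = 11 / 12 = 0.9167

0.9167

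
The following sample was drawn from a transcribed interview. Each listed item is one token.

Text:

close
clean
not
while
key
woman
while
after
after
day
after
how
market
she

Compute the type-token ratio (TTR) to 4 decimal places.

0.7857

N = 14 tokens, V = 11 types.
TTR = V / N = 11 / 14 = 0.7857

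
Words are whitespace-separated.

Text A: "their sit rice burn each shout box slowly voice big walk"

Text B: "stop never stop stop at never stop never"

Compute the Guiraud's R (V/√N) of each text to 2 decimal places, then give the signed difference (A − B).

2.26

A: V=11, N=11, R=3.32
B: V=3, N=8, R=1.06
Difference = 3.32 − 1.06 = 2.26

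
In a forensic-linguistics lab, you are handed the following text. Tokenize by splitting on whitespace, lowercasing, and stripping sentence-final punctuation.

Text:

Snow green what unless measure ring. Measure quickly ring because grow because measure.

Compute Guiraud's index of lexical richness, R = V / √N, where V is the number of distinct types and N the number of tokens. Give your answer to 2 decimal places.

N = 13, V = 9.
√N = 3.605551
R = 9 / 3.605551 = 2.50

2.50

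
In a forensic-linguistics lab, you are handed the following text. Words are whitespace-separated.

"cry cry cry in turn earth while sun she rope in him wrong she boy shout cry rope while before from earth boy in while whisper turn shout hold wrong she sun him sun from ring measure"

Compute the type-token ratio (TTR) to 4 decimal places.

N = 37 tokens, V = 18 types.
TTR = V / N = 18 / 37 = 0.4865

0.4865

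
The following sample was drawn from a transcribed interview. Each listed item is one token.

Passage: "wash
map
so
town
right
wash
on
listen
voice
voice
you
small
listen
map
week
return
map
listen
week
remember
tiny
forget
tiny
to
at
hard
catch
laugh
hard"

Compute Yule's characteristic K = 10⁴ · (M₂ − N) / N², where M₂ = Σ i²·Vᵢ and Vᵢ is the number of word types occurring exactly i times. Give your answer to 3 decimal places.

261.593

Frequencies: map:3, listen:3, wash:2, voice:2, week:2, tiny:2, hard:2, so:1, town:1, right:1, on:1, you:1, small:1, return:1, remember:1, forget:1, to:1, at:1, catch:1, laugh:1
N = 29. Frequency spectrum: V_1=13, V_2=5, V_3=2
M₂ = 1²·13 + 2²·5 + 3²·2 = 51
K = 10000 × (51 − 29) / 29² = 261.593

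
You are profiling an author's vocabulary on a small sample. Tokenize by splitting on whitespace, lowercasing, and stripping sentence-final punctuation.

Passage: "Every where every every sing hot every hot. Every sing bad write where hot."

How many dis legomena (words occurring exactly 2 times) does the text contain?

2

Frequencies: every:5, hot:3, where:2, sing:2, bad:1, write:1
Words with frequency 2: sing, where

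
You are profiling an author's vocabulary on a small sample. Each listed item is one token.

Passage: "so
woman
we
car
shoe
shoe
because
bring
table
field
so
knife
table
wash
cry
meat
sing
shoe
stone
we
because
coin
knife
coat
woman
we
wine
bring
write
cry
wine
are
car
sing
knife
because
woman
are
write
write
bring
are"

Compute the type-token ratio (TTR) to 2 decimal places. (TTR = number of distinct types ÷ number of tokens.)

N = 42 tokens, V = 20 types.
TTR = V / N = 20 / 42 = 0.48

0.48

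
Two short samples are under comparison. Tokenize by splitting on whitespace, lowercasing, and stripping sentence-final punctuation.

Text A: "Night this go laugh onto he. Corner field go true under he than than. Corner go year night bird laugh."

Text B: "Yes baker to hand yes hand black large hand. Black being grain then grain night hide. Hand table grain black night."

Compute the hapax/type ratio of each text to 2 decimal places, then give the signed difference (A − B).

-0.04

A: hapax=7, V=13, ratio=0.54
B: hapax=7, V=12, ratio=0.58
Difference = 0.54 − 0.58 = -0.04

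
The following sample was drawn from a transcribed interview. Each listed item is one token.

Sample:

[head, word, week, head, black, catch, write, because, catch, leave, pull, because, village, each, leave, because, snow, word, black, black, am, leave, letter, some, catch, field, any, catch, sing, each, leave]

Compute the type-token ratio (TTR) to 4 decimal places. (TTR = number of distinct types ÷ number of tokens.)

0.5806

N = 31 tokens, V = 18 types.
TTR = V / N = 18 / 31 = 0.5806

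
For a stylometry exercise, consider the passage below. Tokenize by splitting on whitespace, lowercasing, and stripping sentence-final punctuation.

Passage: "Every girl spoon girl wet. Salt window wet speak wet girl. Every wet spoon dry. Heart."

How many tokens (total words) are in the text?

16

Tokens: every, girl, spoon, girl, wet, salt, window, wet, speak, wet, girl, every, wet, spoon, dry, heart
N = 16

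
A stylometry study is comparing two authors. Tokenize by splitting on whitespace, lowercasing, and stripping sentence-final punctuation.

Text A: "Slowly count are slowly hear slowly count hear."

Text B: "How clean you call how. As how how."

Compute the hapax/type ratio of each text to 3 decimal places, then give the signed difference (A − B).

A: hapax=1, V=4, ratio=0.250
B: hapax=4, V=5, ratio=0.800
Difference = 0.250 − 0.800 = -0.550

-0.550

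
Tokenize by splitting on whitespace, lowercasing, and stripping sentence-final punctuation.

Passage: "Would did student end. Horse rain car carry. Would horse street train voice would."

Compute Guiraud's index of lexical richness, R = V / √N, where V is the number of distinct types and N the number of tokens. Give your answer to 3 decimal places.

N = 14, V = 11.
√N = 3.741657
R = 11 / 3.741657 = 2.940

2.940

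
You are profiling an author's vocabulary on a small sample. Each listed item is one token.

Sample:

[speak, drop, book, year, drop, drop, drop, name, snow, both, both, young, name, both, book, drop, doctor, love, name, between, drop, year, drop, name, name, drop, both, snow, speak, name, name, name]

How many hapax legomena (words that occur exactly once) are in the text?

4

Frequencies: drop:8, name:8, both:4, speak:2, book:2, year:2, snow:2, young:1, doctor:1, love:1, between:1
Hapax (freq=1): between, doctor, love, young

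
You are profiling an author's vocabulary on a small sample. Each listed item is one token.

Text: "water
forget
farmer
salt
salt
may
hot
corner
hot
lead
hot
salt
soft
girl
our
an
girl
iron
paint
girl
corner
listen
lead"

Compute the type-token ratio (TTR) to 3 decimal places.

0.652

N = 23 tokens, V = 15 types.
TTR = V / N = 15 / 23 = 0.652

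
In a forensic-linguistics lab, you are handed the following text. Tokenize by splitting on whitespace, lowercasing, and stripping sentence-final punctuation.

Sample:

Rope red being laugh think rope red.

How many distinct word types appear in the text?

5

Distinct types: {being, laugh, red, rope, think}
V = 5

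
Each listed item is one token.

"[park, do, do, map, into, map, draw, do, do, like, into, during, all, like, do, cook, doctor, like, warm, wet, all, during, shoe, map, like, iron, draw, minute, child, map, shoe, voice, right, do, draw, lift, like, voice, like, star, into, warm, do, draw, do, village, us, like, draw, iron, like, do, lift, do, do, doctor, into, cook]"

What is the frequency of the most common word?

Frequencies: do:11, like:8, draw:5, map:4, into:4, during:2, all:2, cook:2, doctor:2, warm:2, shoe:2, iron:2, voice:2, lift:2, park:1, wet:1, minute:1, child:1, right:1, star:1, … (2 more, each freq 1)
Most common: 'do' with frequency 11.

11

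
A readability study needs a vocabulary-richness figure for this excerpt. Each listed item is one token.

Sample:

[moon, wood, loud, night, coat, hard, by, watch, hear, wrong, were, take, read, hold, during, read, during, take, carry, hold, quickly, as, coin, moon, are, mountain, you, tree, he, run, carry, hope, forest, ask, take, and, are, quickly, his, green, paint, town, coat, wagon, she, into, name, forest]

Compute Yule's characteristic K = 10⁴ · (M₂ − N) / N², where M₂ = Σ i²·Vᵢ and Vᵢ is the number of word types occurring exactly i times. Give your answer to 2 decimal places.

104.17

Frequencies: take:3, moon:2, coat:2, read:2, hold:2, during:2, carry:2, quickly:2, are:2, forest:2, wood:1, loud:1, night:1, hard:1, by:1, watch:1, hear:1, wrong:1, were:1, as:1, … (17 more, each freq 1)
N = 48. Frequency spectrum: V_1=27, V_2=9, V_3=1
M₂ = 1²·27 + 2²·9 + 3²·1 = 72
K = 10000 × (72 − 48) / 48² = 104.17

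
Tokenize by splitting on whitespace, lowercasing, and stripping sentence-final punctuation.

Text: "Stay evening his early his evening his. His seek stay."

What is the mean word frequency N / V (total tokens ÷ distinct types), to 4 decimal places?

2.0000

N = 10 tokens, V = 5 types.
Mean frequency = N / V = 10 / 5 = 2.0000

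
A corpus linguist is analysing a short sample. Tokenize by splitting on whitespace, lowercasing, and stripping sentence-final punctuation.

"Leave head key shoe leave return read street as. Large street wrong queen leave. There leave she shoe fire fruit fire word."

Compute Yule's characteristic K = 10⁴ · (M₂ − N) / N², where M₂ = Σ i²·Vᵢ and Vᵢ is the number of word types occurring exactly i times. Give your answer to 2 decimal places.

Frequencies: leave:4, shoe:2, street:2, fire:2, head:1, key:1, return:1, read:1, as:1, large:1, wrong:1, queen:1, there:1, she:1, fruit:1, word:1
N = 22. Frequency spectrum: V_1=12, V_2=3, V_4=1
M₂ = 1²·12 + 2²·3 + 4²·1 = 40
K = 10000 × (40 − 22) / 22² = 371.90

371.90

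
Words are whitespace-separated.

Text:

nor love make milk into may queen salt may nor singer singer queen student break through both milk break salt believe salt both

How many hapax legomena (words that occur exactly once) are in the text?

6

Frequencies: salt:3, nor:2, milk:2, may:2, queen:2, singer:2, break:2, both:2, love:1, make:1, into:1, student:1, through:1, believe:1
Hapax (freq=1): believe, into, love, make, student, through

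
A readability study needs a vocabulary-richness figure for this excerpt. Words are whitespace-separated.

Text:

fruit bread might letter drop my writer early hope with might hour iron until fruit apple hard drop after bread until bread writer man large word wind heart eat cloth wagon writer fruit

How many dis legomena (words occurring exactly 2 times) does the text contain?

3

Frequencies: fruit:3, bread:3, writer:3, might:2, drop:2, until:2, letter:1, my:1, early:1, hope:1, with:1, hour:1, iron:1, apple:1, hard:1, after:1, man:1, large:1, word:1, wind:1, … (4 more, each freq 1)
Words with frequency 2: drop, might, until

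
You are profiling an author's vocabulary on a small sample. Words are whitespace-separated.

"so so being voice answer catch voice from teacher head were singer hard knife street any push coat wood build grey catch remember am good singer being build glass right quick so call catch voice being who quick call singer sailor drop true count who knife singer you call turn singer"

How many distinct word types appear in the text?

33

Distinct types: {am, answer, any, being, build, call, catch, coat, count, drop, from, glass, good, grey, hard, head, knife, push, quick, remember, right, sailor, singer, so, street, teacher, true, turn, voice, were, who, wood, you}
V = 33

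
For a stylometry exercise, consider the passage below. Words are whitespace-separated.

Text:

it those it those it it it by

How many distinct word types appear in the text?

Distinct types: {by, it, those}
V = 3

3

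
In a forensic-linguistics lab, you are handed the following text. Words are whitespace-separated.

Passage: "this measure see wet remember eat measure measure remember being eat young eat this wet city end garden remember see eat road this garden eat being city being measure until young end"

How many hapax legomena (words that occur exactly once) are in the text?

Frequencies: eat:5, measure:4, this:3, remember:3, being:3, see:2, wet:2, young:2, city:2, end:2, garden:2, road:1, until:1
Hapax (freq=1): road, until

2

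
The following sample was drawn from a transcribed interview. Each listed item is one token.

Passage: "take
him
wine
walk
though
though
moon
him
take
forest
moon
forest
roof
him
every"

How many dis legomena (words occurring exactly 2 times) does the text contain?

Frequencies: him:3, take:2, though:2, moon:2, forest:2, wine:1, walk:1, roof:1, every:1
Words with frequency 2: forest, moon, take, though

4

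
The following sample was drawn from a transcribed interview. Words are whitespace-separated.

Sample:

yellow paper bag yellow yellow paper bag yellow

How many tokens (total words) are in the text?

Tokens: yellow, paper, bag, yellow, yellow, paper, bag, yellow
N = 8

8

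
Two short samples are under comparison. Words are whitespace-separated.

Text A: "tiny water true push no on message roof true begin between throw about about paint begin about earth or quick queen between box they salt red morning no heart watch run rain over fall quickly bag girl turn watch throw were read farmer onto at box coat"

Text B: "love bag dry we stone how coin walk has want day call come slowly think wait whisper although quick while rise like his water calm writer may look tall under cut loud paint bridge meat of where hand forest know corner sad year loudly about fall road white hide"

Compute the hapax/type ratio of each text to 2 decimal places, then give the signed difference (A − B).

A: hapax=30, V=38, ratio=0.79
B: hapax=49, V=49, ratio=1.00
Difference = 0.79 − 1.00 = -0.21

-0.21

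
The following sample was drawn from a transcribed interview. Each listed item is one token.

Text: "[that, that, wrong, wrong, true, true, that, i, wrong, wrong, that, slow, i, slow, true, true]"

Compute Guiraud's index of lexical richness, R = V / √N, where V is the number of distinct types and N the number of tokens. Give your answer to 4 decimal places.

1.2500

N = 16, V = 5.
√N = 4.000000
R = 5 / 4.000000 = 1.2500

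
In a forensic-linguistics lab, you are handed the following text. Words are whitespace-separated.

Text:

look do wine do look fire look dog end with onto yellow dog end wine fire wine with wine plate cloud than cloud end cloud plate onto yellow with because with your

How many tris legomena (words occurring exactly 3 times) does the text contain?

3

Frequencies: wine:4, with:4, look:3, end:3, cloud:3, do:2, fire:2, dog:2, onto:2, yellow:2, plate:2, than:1, because:1, your:1
Words with frequency 3: cloud, end, look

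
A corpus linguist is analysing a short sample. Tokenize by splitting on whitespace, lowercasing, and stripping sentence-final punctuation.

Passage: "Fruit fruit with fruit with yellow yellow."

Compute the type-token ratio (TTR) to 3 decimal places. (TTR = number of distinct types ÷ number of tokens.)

N = 7 tokens, V = 3 types.
TTR = V / N = 3 / 7 = 0.429

0.429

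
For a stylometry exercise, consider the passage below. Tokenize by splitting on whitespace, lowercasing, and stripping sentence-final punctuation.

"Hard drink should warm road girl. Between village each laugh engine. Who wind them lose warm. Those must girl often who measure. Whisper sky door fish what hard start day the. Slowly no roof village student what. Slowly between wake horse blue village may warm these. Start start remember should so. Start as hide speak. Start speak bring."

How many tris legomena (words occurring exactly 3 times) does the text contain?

2

Frequencies: start:5, warm:3, village:3, hard:2, should:2, girl:2, between:2, who:2, what:2, slowly:2, speak:2, drink:1, road:1, each:1, laugh:1, engine:1, wind:1, them:1, lose:1, those:1, … (22 more, each freq 1)
Words with frequency 3: village, warm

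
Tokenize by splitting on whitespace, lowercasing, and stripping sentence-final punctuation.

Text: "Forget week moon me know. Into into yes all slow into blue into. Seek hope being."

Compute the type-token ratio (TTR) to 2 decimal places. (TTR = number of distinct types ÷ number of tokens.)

N = 16 tokens, V = 13 types.
TTR = V / N = 13 / 16 = 0.81

0.81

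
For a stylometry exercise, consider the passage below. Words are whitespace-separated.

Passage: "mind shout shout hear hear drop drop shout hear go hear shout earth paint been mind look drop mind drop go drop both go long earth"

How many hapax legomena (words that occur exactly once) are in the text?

5

Frequencies: drop:5, shout:4, hear:4, mind:3, go:3, earth:2, paint:1, been:1, look:1, both:1, long:1
Hapax (freq=1): been, both, long, look, paint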